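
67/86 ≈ 0.779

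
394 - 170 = 224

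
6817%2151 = 364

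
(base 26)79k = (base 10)4986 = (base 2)1001101111010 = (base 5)124421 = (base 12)2a76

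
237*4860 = 1151820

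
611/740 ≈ 0.826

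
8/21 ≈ 0.381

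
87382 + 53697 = 141079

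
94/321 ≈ 0.293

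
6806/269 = 25 + 81/269≈25.30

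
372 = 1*372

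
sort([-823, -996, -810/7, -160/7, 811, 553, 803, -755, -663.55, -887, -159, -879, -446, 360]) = [-996, -887, -879, -823, -755, -663.55, -446, -159, -810/7, -160/7, 360, 553, 803, 811]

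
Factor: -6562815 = -1*3^1*5^1*7^2*8929^1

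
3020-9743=-6723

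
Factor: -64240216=-1*2^3*19^1*211^1*2003^1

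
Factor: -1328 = -1 * 2^4 * 83^1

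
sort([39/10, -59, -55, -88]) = [-88, -59, -55, 39/10]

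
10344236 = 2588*3997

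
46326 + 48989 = 95315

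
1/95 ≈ 0.0105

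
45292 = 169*268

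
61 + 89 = 150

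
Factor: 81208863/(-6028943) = -1*3^2*1997^(-1)*3019^(-1)*9023207^1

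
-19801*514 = -10177714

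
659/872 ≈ 0.756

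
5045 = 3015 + 2030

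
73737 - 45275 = 28462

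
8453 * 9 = 76077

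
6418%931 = 832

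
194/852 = 97/426 ≈ 0.228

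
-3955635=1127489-5083124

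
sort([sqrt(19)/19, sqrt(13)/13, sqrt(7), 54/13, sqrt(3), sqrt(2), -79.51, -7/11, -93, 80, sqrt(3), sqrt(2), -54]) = [-93, -79.51, -54, -7/11, sqrt(19)/19, sqrt(13)/13, sqrt(2), sqrt(2), sqrt(3), sqrt(3), sqrt(7), 54/13, 80]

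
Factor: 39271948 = 2^2*23^1*37^1*83^1*139^1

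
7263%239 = 93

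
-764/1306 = -382/653 ≈ -0.585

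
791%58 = 37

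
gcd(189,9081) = 9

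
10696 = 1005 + 9691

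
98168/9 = 10907+5/9 ≈ 10907.56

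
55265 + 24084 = 79349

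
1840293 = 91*20223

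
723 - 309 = 414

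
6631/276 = 24+7/276 ≈ 24.03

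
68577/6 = 11429+1/2 = 11429.50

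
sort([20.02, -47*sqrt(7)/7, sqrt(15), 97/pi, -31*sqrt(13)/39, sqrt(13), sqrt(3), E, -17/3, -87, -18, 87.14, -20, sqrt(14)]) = [-87, -20, -18, -47*sqrt(7)/7, -17/3, -31*sqrt(13)/39, sqrt(3), E, sqrt(13), sqrt(14), sqrt(15), 20.02, 97/pi, 87.14]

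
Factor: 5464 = 2^3*683^1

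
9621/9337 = 1 + 284/9337 ≈ 1.03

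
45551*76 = 3461876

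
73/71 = 1 + 2/71 ≈ 1.03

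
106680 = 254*420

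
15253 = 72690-57437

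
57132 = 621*92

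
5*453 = 2265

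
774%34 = 26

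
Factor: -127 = -1 * 127^1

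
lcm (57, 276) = 5244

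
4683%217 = 126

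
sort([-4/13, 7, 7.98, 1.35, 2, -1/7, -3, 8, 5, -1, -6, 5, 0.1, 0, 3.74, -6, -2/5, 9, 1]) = [-6, -6, -3, -1, -2/5, -4/13, -1/7, 0, 0.1, 1, 1.35, 2, 3.74, 5, 5, 7, 7.98, 8, 9]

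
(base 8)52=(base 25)1h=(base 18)26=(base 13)33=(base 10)42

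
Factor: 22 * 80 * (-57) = -1 * 2^5 * 3^1 * 5^1 * 11^1 * 19^1 = -100320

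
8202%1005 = 162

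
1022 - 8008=-6986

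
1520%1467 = 53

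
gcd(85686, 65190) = 6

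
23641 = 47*503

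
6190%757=134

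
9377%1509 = 323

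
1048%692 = 356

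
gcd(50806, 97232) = 2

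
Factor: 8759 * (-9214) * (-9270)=2^2 * 3^2 * 5^1 * 17^1 * 19^1 * 103^1 * 271^1 * 461^1=748139299020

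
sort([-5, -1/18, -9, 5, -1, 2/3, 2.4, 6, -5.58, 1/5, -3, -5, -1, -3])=[-9, -5.58, -5, -5, -3, -3, -1, -1, -1/18, 1/5, 2/3, 2.4, 5, 6]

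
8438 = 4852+3586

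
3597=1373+2224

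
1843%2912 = 1843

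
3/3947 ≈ 0.000760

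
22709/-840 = -27 - 29/840 ≈ -27.03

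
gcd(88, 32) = 8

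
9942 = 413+9529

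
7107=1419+5688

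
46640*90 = 4197600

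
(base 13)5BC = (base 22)21A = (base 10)1000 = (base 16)3E8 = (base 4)33220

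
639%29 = 1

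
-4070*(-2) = 8140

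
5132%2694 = 2438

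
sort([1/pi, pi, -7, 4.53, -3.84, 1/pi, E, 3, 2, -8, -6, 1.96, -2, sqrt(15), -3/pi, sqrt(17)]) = [-8, -7, -6, -3.84, -2, -3/pi, 1/pi, 1/pi, 1.96, 2, E, 3, pi, sqrt(15), sqrt(17), 4.53]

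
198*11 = 2178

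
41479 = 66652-25173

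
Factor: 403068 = 2^2*3^1*33589^1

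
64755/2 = 32377 + 1/2 = 32377.50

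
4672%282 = 160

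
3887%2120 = 1767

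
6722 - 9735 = -3013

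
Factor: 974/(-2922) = -1*3^(-1) = -1/3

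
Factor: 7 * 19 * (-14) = -1 * 2^1 * 7^2 * 19^1 = -1862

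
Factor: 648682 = 2^1*324341^1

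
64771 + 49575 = 114346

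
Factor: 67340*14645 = 2^2*5^2*7^1*13^1*29^1*37^1*101^1 = 986194300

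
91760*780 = 71572800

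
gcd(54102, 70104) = 762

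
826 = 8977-8151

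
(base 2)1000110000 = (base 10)560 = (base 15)275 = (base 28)k0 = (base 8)1060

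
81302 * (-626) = -50895052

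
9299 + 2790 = 12089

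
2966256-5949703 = -2983447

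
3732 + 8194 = 11926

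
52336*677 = 35431472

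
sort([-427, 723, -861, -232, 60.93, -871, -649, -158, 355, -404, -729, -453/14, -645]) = [-871, -861, -729, -649, -645, -427, -404, -232, -158, -453/14, 60.93, 355, 723]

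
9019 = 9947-928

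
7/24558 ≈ 0.000285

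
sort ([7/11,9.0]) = [7/11,9.0]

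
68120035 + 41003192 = 109123227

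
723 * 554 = 400542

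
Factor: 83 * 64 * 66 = 2^7 * 3^1 * 11^1 * 83^1 = 350592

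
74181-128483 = -54302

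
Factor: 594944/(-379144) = -1*2^7*7^1*571^(-1) = -896/571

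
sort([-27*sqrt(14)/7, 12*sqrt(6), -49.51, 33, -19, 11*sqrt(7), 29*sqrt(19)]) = [-49.51, -19, -27*sqrt(14)/7, 11*sqrt(7), 12*sqrt(6), 33, 29*sqrt(19)]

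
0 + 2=2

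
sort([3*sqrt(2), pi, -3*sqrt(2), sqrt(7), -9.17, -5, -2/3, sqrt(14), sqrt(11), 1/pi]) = [-9.17, -5, -3*sqrt(2), -2/3, 1/pi, sqrt(7), pi, sqrt(11), sqrt(14), 3*sqrt(2)]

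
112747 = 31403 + 81344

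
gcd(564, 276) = 12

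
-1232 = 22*(-56)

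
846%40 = 6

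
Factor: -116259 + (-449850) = -1 * 3^4 * 29^1 * 241^1 = -566109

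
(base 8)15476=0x1b3e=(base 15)20ee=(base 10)6974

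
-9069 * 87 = -789003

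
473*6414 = 3033822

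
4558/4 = 2279/2 = 1139.50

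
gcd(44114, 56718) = 6302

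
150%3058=150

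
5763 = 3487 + 2276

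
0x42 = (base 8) 102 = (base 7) 123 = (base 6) 150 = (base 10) 66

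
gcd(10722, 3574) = 3574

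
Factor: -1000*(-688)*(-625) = -1*2^7*5^7*43^1 = -430000000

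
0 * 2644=0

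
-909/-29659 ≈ 0.0306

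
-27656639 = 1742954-29399593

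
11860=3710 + 8150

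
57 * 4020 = 229140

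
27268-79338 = -52070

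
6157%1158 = 367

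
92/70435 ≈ 0.00131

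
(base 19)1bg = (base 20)196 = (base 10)586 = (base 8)1112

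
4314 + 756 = 5070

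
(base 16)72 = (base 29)3r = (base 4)1302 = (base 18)66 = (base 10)114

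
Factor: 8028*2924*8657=2^4*3^2*11^1*17^1*43^1*223^1*787^1=203213309904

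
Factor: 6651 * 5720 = 2^3 * 3^2 * 5^1 * 11^1 * 13^1 * 739^1 = 38043720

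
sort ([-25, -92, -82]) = [-92, -82, -25]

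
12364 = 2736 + 9628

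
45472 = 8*5684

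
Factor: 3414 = 2^1*3^1*569^1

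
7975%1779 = 859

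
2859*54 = 154386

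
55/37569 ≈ 0.00146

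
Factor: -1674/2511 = -1 * 2^1 * 3^(-1) = -2/3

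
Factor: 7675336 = 2^3 * 211^1 * 4547^1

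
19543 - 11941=7602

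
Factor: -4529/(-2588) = 2^(-2)*7^1 = 7/4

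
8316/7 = 1188 = 1188.00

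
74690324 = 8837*8452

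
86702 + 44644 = 131346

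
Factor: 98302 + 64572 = 2^1*31^1*37^1*71^1 = 162874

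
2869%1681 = 1188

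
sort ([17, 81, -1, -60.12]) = [-60.12, -1, 17, 81]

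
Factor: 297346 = 2^1*7^1*67^1*317^1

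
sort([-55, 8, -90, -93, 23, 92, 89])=[-93, -90, -55, 8, 23, 89, 92]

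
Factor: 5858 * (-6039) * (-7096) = 2^4 * 3^2 * 11^1 * 29^1 * 61^1 * 101^1 * 887^1 = 251031374352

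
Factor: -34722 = -1*2^1*3^3*643^1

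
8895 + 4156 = 13051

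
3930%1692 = 546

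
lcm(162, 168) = 4536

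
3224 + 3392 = 6616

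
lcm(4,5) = 20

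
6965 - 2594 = 4371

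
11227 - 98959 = -87732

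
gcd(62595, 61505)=5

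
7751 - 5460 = 2291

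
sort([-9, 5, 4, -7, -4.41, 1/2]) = [-9, -7, -4.41, 1/2, 4, 5]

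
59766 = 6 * 9961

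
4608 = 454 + 4154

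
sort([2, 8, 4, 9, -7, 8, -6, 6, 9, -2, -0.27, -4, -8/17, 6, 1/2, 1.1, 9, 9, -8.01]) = [-8.01, -7, -6, -4, -2, -8/17, -0.27, 1/2, 1.1, 2, 4, 6, 6, 8, 8, 9, 9, 9, 9]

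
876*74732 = 65465232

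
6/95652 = 1/15942 ≈ 0.0000627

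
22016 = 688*32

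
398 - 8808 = -8410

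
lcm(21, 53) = 1113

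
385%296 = 89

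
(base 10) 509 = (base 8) 775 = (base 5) 4014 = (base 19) 17f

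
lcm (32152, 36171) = 289368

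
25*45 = 1125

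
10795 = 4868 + 5927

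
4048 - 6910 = -2862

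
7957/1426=5+827/1426 ≈ 5.58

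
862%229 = 175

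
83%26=5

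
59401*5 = 297005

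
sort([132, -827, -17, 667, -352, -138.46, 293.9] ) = [-827, -352, -138.46, -17, 132, 293.9, 667] 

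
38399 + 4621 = 43020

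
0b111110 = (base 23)2g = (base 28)26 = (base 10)62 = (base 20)32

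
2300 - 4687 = -2387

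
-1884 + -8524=-10408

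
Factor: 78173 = 78173^1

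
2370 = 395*6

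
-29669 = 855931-885600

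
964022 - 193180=770842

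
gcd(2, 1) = 1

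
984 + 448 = 1432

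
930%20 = 10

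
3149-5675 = -2526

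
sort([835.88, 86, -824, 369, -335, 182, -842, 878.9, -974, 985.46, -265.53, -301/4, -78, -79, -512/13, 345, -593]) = [-974, -842, -824, -593, -335, -265.53, -79, -78, -301/4, -512/13, 86, 182, 345, 369, 835.88, 878.9, 985.46]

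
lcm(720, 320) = 2880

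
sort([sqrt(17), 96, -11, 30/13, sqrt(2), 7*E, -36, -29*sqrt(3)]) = [-29*sqrt(3), -36, -11, sqrt(2), 30/13, sqrt(17), 7*E, 96]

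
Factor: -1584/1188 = -1*2^2*3^(-1) = -4/3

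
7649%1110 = 989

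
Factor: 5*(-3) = -1*3^1*5^1 = -15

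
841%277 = 10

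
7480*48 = 359040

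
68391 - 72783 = -4392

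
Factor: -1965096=-1 * 2^3 * 3^2 * 7^2 * 557^1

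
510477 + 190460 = 700937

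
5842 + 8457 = 14299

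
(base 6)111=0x2b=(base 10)43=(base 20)23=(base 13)34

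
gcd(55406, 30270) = 2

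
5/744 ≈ 0.00672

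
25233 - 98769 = -73536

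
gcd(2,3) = 1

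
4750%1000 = 750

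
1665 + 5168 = 6833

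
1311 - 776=535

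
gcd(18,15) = 3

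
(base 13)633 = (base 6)4520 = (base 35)u6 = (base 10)1056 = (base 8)2040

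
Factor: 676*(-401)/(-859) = 2^2*13^2*401^1*859^(-1) = 271076/859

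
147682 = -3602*(-41)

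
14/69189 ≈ 0.000202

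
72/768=3/32 ≈ 0.0938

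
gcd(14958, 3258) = 18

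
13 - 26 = -13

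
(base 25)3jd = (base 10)2363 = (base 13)10ca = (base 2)100100111011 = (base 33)25k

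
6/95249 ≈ 0.0000630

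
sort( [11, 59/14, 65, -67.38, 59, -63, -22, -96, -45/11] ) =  [-96, -67.38, -63, -22, -45/11, 59/14, 11, 59, 65] 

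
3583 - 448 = 3135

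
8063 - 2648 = 5415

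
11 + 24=35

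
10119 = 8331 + 1788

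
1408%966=442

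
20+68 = 88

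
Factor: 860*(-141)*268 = -1*2^4*3^1*5^1*43^1*47^1*67^1 = -32497680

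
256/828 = 64/207 ≈ 0.309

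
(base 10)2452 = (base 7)10102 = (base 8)4624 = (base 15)ad7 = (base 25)3n2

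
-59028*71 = -4190988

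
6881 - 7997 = -1116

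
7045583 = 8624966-1579383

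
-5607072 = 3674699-9281771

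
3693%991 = 720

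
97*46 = 4462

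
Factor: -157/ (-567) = 3^ (-4) * 7^ (-1) * 157^1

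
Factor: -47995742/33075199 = -1*2^1*47^1*89^1*5737^1*33075199^ (-1) 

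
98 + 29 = 127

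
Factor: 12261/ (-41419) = -1*3^1*7^ (-1)*67^1*97^ (-1) = -201/679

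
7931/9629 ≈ 0.824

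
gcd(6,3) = 3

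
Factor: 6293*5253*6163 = 3^1*7^1*17^1*29^1*31^1*103^1*6163^1 = 203731086027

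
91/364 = 1/4 = 0.25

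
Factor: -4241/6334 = -1*2^ (-1)*3167^ (-1)*4241^1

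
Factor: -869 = -1 * 11^1 * 79^1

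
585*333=194805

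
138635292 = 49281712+89353580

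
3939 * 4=15756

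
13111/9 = 1456 + 7/9 ≈ 1456.78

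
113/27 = 4 + 5/27≈4.19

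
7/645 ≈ 0.0109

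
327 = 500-173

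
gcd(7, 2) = 1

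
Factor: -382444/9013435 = -1*2^2*5^(-1)*23^1*4157^1*1802687^(-1)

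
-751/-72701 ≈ 0.0103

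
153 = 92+61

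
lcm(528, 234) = 20592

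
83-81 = 2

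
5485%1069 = 140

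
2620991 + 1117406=3738397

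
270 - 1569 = -1299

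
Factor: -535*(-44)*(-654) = -1*2^3*3^1*5^1*11^1*107^1*109^1 = -15395160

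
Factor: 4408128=2^6 * 3^3 * 2551^1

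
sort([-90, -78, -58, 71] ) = [-90, -78, -58, 71] 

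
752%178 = 40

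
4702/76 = 61 + 33/38 ≈ 61.87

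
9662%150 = 62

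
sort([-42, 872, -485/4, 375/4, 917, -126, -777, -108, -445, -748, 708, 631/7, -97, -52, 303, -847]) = [-847, -777, -748, -445, -126, -485/4, -108, -97, -52, -42, 631/7, 375/4, 303, 708, 872, 917]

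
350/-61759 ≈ -0.00567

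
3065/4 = 766+1/4 = 766.25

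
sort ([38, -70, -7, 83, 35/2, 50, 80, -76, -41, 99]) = [-76, -70, -41, -7, 35/2, 38, 50, 80, 83, 99]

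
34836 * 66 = 2299176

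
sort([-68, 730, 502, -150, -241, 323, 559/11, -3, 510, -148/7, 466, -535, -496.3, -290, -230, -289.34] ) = [-535, -496.3, -290, -289.34, -241, -230, -150, -68, -148/7, -3, 559/11, 323, 466, 502, 510, 730] 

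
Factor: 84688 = 2^4*67^1*79^1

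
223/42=5 + 13/42 ≈ 5.31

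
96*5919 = 568224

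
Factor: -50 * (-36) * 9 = 2^3 * 3^4 * 5^2 = 16200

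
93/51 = 1 + 14/17 ≈ 1.82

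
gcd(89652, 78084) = 2892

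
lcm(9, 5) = 45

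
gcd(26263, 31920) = 1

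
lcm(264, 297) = 2376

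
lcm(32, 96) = 96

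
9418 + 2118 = 11536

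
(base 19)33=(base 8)74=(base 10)60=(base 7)114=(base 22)2g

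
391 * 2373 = 927843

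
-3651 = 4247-7898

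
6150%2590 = 970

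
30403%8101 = 6100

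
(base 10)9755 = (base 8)23033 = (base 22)k39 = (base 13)4595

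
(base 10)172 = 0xac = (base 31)5h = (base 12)124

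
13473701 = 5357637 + 8116064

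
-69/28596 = -23/9532 ≈ -0.00241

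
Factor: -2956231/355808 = -1 * 2^(-5) * 29^1 * 11119^(-1) * 101939^1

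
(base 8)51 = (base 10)41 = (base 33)18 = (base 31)1a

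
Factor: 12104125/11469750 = 2^ (-1)*3^ (-1)*11^1*41^ (-1)*373^ (-1)*8803^1 = 96833/91758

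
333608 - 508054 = -174446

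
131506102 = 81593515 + 49912587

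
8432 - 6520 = 1912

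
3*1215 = 3645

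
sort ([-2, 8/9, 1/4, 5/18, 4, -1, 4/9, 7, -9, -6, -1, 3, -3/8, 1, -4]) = [-9, -6, -4, -2, -1, -1, -3/8, 1/4, 5/18, 4/9, 8/9, 1, 3, 4, 7]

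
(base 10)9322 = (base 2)10010001101010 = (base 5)244242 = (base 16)246a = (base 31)9lm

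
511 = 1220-709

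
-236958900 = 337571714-574530614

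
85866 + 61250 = 147116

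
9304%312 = 256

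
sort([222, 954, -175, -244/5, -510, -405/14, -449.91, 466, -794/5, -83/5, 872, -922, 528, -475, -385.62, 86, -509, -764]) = [-922, -764, -510, -509, -475, -449.91, -385.62, -175, -794/5, -244/5, -405/14, -83/5, 86, 222, 466, 528, 872, 954]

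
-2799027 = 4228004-7027031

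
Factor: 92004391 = 17^1*43^2*2927^1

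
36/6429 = 12/2143 ≈ 0.00560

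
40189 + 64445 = 104634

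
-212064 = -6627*32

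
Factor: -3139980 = -1*2^2*3^1*5^1*59^1*887^1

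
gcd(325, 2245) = 5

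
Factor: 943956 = 2^2*3^2*13^1*2017^1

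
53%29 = 24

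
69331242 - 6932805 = 62398437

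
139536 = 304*459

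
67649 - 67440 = 209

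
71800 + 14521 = 86321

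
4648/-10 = -2324/5 = -464.80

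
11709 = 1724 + 9985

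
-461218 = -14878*31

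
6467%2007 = 446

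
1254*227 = 284658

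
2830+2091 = 4921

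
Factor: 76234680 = 2^3 * 3^2 * 5^1 * 421^1 * 503^1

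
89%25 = 14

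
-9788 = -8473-1315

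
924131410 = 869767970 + 54363440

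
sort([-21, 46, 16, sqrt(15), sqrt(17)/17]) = [-21, sqrt(17)/17, sqrt(15), 16, 46]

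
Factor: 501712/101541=2^4 * 3^(-1) * 11^(-1) * 17^(-1) * 181^(-1) * 31357^1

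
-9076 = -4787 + -4289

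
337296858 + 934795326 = 1272092184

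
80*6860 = 548800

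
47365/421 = 112 + 213/421 ≈ 112.51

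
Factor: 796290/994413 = 2^1 * 5^1 * 7^(-1) * 11^1 * 19^1 * 127^1 * 47353^(-1) = 265430/331471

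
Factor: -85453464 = -1*2^3*3^1*23^1*154807^1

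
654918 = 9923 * 66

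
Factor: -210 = -1*2^1*3^1*5^1*7^1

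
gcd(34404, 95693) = 1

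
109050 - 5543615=-5434565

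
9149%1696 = 669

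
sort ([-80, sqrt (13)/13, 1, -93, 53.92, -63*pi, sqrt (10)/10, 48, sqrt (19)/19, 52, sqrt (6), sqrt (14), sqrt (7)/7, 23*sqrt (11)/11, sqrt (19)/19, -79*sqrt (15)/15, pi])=[-63*pi, -93, -80, -79*sqrt (15)/15, sqrt (19)/19, sqrt (19)/19, sqrt (13)/13, sqrt (10)/10, sqrt (7)/7, 1, sqrt (6), pi, sqrt (14), 23*sqrt (11)/11, 48, 52, 53.92]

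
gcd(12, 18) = 6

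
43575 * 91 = 3965325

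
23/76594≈0.000300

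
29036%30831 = 29036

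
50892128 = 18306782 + 32585346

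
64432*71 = 4574672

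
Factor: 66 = 2^1*3^1*11^1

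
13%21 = 13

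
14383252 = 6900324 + 7482928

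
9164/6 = 4582/3 ≈ 1527.33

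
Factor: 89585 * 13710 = 2^1 * 3^1 * 5^2 * 19^1 * 23^1 * 41^1 * 457^1 = 1228210350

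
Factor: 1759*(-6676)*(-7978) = 2^3*1669^1*1759^1*3989^1 = 93686324152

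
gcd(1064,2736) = 152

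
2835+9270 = 12105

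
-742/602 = -1-10/43 ≈ -1.23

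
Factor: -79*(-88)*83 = 2^3*11^1*79^1*83^1 = 577016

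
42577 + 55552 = 98129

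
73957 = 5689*13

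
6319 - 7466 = -1147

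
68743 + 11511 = 80254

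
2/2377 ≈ 0.000841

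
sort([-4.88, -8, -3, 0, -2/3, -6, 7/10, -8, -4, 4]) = [-8, -8, -6, -4.88, -4, -3, -2/3, 0, 7/10, 4]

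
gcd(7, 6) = 1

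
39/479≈0.0814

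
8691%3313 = 2065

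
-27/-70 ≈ 0.386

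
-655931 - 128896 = -784827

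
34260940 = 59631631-25370691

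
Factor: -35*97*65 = -1*5^2*7^1*13^1*97^1 = -220675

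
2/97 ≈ 0.0206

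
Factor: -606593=-1 * 13^1 * 29^1 * 1609^1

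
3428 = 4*857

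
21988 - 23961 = -1973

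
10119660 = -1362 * (-7430) 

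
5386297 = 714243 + 4672054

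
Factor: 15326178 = 2^1*3^1*7^1*364909^1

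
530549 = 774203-243654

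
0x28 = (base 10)40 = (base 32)18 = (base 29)1b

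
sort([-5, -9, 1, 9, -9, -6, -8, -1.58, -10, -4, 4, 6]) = [-10, -9, -9, -8, -6, -5, -4, -1.58, 1, 4, 6, 9]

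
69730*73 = 5090290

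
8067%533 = 72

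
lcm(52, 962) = 1924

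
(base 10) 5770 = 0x168a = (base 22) bk6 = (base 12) 340a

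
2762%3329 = 2762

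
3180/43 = 73+41/43 ≈ 73.95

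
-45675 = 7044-52719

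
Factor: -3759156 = -1*2^2*3^3*34807^1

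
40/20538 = 20/10269 ≈ 0.00195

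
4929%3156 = 1773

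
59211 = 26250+32961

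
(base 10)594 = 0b1001010010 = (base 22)150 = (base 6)2430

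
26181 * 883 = 23117823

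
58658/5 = 11731 + 3/5 = 11731.60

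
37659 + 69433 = 107092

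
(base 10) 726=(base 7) 2055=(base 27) qo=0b1011010110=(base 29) p1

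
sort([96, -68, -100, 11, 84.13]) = [-100, -68, 11, 84.13, 96]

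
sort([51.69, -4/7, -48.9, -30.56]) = [-48.9, -30.56, -4/7, 51.69]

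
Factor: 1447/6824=2^(-3)*853^(-1)*1447^1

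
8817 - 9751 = -934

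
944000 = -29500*(-32)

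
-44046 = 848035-892081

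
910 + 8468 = 9378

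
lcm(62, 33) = 2046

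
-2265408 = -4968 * 456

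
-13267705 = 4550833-17818538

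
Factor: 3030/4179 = 2^1 * 5^1 * 7^ (-1) * 101^1 * 199^ (-1) = 1010/1393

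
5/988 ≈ 0.00506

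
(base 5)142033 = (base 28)7ed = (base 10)5893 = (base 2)1011100000101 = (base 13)28b4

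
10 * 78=780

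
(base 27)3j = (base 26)3m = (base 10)100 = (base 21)4g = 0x64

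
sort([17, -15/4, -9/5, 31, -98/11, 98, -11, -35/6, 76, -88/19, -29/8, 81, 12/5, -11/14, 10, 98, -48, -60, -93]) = [-93, -60, -48, -11, -98/11, -35/6, -88/19, -15/4, -29/8, -9/5, -11/14, 12/5, 10, 17, 31, 76, 81, 98, 98]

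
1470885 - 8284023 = -6813138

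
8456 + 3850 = 12306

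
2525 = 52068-49543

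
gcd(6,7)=1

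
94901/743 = 127 + 540/743 ≈ 127.73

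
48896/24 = 6112/3 ≈ 2037.33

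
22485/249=90 + 25/83 ≈ 90.30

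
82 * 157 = 12874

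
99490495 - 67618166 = 31872329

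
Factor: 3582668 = 2^2*895667^1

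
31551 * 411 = 12967461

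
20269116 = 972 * 20853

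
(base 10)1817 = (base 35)1gw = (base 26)2hn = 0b11100011001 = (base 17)64f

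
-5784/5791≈-0.999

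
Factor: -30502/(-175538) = 11^(-1)*79^(-1)*151^1 = 151/869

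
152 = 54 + 98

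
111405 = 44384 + 67021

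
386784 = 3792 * 102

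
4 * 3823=15292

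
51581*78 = 4023318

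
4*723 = 2892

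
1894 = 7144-5250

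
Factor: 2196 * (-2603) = -1 * 2^2 * 3^2 * 19^1 * 61^1 * 137^1 = -5716188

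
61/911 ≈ 0.0670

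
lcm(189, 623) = 16821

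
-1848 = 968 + -2816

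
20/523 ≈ 0.0382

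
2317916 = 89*26044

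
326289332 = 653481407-327192075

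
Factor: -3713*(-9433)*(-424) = -1*2^3*47^1*53^1*79^1*9433^1 = -14850485096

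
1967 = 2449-482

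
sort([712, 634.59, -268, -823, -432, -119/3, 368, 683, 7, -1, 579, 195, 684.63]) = [-823, -432, -268, -119/3, -1, 7, 195, 368, 579, 634.59, 683, 684.63, 712]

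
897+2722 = 3619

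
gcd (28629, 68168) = 1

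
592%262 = 68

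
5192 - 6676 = -1484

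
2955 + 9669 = 12624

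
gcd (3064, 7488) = 8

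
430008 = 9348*46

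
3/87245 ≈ 0.0000344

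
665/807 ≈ 0.824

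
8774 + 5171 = 13945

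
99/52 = 1 + 47/52 ≈ 1.90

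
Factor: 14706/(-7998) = -1*3^1*19^1*31^(-1) = -57/31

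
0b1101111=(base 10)111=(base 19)5g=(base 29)3o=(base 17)69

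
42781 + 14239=57020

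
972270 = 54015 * 18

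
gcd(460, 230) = 230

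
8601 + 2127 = 10728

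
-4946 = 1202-6148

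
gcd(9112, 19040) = 136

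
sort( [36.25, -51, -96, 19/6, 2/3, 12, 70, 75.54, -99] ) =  [-99, -96, -51, 2/3, 19/6, 12, 36.25, 70, 75.54] 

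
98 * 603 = 59094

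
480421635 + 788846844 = 1269268479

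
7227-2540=4687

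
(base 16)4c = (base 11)6a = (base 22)3a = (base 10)76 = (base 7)136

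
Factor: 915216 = 2^4 * 3^1 * 23^1 * 829^1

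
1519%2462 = 1519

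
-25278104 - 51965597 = -77243701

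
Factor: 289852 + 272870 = 2^1*3^1*93787^1 = 562722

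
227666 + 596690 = 824356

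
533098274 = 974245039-441146765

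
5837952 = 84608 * 69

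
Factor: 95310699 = 3^1 * 11^1 * 383^1 * 7541^1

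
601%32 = 25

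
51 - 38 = 13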